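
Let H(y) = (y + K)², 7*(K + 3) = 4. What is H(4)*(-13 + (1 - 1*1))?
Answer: -1573/49 ≈ -32.102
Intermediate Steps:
K = -17/7 (K = -3 + (⅐)*4 = -3 + 4/7 = -17/7 ≈ -2.4286)
H(y) = (-17/7 + y)² (H(y) = (y - 17/7)² = (-17/7 + y)²)
H(4)*(-13 + (1 - 1*1)) = ((-17 + 7*4)²/49)*(-13 + (1 - 1*1)) = ((-17 + 28)²/49)*(-13 + (1 - 1)) = ((1/49)*11²)*(-13 + 0) = ((1/49)*121)*(-13) = (121/49)*(-13) = -1573/49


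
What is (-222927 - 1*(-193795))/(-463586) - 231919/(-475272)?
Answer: 60680012719/110164722696 ≈ 0.55081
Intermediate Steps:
(-222927 - 1*(-193795))/(-463586) - 231919/(-475272) = (-222927 + 193795)*(-1/463586) - 231919*(-1/475272) = -29132*(-1/463586) + 231919/475272 = 14566/231793 + 231919/475272 = 60680012719/110164722696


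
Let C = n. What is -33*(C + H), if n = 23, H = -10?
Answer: -429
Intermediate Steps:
C = 23
-33*(C + H) = -33*(23 - 10) = -33*13 = -429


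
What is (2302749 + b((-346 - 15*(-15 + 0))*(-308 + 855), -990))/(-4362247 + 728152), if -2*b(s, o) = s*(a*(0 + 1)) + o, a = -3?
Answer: -1469309/2422730 ≈ -0.60647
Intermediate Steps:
b(s, o) = -o/2 + 3*s/2 (b(s, o) = -(s*(-3*(0 + 1)) + o)/2 = -(s*(-3*1) + o)/2 = -(s*(-3) + o)/2 = -(-3*s + o)/2 = -(o - 3*s)/2 = -o/2 + 3*s/2)
(2302749 + b((-346 - 15*(-15 + 0))*(-308 + 855), -990))/(-4362247 + 728152) = (2302749 + (-1/2*(-990) + 3*((-346 - 15*(-15 + 0))*(-308 + 855))/2))/(-4362247 + 728152) = (2302749 + (495 + 3*((-346 - 15*(-15))*547)/2))/(-3634095) = (2302749 + (495 + 3*((-346 + 225)*547)/2))*(-1/3634095) = (2302749 + (495 + 3*(-121*547)/2))*(-1/3634095) = (2302749 + (495 + (3/2)*(-66187)))*(-1/3634095) = (2302749 + (495 - 198561/2))*(-1/3634095) = (2302749 - 197571/2)*(-1/3634095) = (4407927/2)*(-1/3634095) = -1469309/2422730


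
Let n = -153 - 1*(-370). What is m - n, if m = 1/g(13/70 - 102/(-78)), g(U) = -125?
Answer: -27126/125 ≈ -217.01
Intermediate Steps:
n = 217 (n = -153 + 370 = 217)
m = -1/125 (m = 1/(-125) = -1/125 ≈ -0.0080000)
m - n = -1/125 - 1*217 = -1/125 - 217 = -27126/125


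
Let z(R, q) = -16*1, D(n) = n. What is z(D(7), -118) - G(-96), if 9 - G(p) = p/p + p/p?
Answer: -23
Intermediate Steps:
G(p) = 7 (G(p) = 9 - (p/p + p/p) = 9 - (1 + 1) = 9 - 1*2 = 9 - 2 = 7)
z(R, q) = -16
z(D(7), -118) - G(-96) = -16 - 1*7 = -16 - 7 = -23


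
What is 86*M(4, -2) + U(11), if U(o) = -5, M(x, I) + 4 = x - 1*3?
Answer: -263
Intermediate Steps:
M(x, I) = -7 + x (M(x, I) = -4 + (x - 1*3) = -4 + (x - 3) = -4 + (-3 + x) = -7 + x)
86*M(4, -2) + U(11) = 86*(-7 + 4) - 5 = 86*(-3) - 5 = -258 - 5 = -263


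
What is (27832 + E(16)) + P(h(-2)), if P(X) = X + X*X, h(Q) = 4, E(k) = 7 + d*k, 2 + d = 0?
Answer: 27827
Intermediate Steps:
d = -2 (d = -2 + 0 = -2)
E(k) = 7 - 2*k
P(X) = X + X**2
(27832 + E(16)) + P(h(-2)) = (27832 + (7 - 2*16)) + 4*(1 + 4) = (27832 + (7 - 32)) + 4*5 = (27832 - 25) + 20 = 27807 + 20 = 27827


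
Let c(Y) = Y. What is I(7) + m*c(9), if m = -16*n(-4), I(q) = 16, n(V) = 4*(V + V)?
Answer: 4624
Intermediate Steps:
n(V) = 8*V (n(V) = 4*(2*V) = 8*V)
m = 512 (m = -128*(-4) = -16*(-32) = 512)
I(7) + m*c(9) = 16 + 512*9 = 16 + 4608 = 4624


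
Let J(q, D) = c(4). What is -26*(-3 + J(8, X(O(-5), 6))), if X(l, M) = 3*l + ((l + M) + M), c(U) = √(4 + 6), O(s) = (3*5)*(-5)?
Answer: 78 - 26*√10 ≈ -4.2192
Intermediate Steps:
O(s) = -75 (O(s) = 15*(-5) = -75)
c(U) = √10
X(l, M) = 2*M + 4*l (X(l, M) = 3*l + ((M + l) + M) = 3*l + (l + 2*M) = 2*M + 4*l)
J(q, D) = √10
-26*(-3 + J(8, X(O(-5), 6))) = -26*(-3 + √10) = 78 - 26*√10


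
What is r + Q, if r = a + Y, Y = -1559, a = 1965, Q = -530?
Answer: -124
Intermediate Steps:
r = 406 (r = 1965 - 1559 = 406)
r + Q = 406 - 530 = -124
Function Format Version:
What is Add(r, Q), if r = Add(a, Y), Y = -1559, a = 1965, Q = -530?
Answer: -124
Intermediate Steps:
r = 406 (r = Add(1965, -1559) = 406)
Add(r, Q) = Add(406, -530) = -124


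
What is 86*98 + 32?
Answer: 8460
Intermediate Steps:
86*98 + 32 = 8428 + 32 = 8460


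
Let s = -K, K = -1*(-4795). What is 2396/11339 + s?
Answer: -54368109/11339 ≈ -4794.8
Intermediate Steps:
K = 4795
s = -4795 (s = -1*4795 = -4795)
2396/11339 + s = 2396/11339 - 4795 = -54368109/11339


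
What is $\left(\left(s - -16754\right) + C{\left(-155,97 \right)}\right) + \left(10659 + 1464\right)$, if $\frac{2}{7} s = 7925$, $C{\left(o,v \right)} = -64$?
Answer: $\frac{113101}{2} \approx 56551.0$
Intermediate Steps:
$s = \frac{55475}{2}$ ($s = \frac{7}{2} \cdot 7925 = \frac{55475}{2} \approx 27738.0$)
$\left(\left(s - -16754\right) + C{\left(-155,97 \right)}\right) + \left(10659 + 1464\right) = \left(\left(\frac{55475}{2} - -16754\right) - 64\right) + \left(10659 + 1464\right) = \left(\left(\frac{55475}{2} + 16754\right) - 64\right) + 12123 = \left(\frac{88983}{2} - 64\right) + 12123 = \frac{88855}{2} + 12123 = \frac{113101}{2}$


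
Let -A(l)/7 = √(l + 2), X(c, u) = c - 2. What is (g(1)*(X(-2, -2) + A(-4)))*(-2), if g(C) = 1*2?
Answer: 16 + 28*I*√2 ≈ 16.0 + 39.598*I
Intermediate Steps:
X(c, u) = -2 + c
A(l) = -7*√(2 + l) (A(l) = -7*√(l + 2) = -7*√(2 + l))
g(C) = 2
(g(1)*(X(-2, -2) + A(-4)))*(-2) = (2*((-2 - 2) - 7*√(2 - 4)))*(-2) = (2*(-4 - 7*I*√2))*(-2) = (-8 - 14*I*√2)*(-2) = 16 + 28*I*√2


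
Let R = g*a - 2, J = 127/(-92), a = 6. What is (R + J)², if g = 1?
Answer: 58081/8464 ≈ 6.8621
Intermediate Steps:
J = -127/92 (J = 127*(-1/92) = -127/92 ≈ -1.3804)
R = 4 (R = 1*6 - 2 = 6 - 2 = 4)
(R + J)² = (4 - 127/92)² = (241/92)² = 58081/8464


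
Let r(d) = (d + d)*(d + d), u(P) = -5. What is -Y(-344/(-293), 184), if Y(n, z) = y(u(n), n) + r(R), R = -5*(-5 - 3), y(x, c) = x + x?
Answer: -6390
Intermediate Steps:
y(x, c) = 2*x
R = 40 (R = -5*(-8) = 40)
r(d) = 4*d² (r(d) = (2*d)*(2*d) = 4*d²)
Y(n, z) = 6390 (Y(n, z) = 2*(-5) + 4*40² = -10 + 4*1600 = -10 + 6400 = 6390)
-Y(-344/(-293), 184) = -1*6390 = -6390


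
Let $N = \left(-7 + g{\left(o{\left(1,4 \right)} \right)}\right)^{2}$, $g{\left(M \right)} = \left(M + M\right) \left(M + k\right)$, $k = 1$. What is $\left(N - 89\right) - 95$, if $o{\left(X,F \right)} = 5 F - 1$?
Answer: $566825$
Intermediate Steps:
$o{\left(X,F \right)} = -1 + 5 F$
$g{\left(M \right)} = 2 M \left(1 + M\right)$ ($g{\left(M \right)} = \left(M + M\right) \left(M + 1\right) = 2 M \left(1 + M\right)$)
$N = 567009$ ($N = \left(-7 + 2 \left(-1 + 5 \cdot 4\right) \left(1 + \left(-1 + 5 \cdot 4\right)\right)\right)^{2} = \left(-7 + 2 \left(-1 + 20\right) \left(1 + \left(-1 + 20\right)\right)\right)^{2} = \left(-7 + 2 \cdot 19 \left(1 + 19\right)\right)^{2} = \left(-7 + 2 \cdot 19 \cdot 20\right)^{2} = \left(-7 + 760\right)^{2} = 753^{2} = 567009$)
$\left(N - 89\right) - 95 = \left(567009 - 89\right) - 95 = 566920 - 95 = 566825$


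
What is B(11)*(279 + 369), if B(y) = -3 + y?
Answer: 5184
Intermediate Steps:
B(11)*(279 + 369) = (-3 + 11)*(279 + 369) = 8*648 = 5184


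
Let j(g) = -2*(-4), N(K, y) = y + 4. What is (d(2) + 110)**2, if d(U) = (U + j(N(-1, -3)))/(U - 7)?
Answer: 11664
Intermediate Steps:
N(K, y) = 4 + y
j(g) = 8
d(U) = (8 + U)/(-7 + U) (d(U) = (U + 8)/(U - 7) = (8 + U)/(-7 + U))
(d(2) + 110)**2 = ((8 + 2)/(-7 + 2) + 110)**2 = (10/(-5) + 110)**2 = (-1/5*10 + 110)**2 = (-2 + 110)**2 = 108**2 = 11664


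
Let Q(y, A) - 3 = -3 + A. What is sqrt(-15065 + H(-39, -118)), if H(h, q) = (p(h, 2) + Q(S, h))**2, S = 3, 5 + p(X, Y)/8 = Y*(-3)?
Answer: 2*sqrt(266) ≈ 32.619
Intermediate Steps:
p(X, Y) = -40 - 24*Y (p(X, Y) = -40 + 8*(Y*(-3)) = -40 + 8*(-3*Y) = -40 - 24*Y)
Q(y, A) = A (Q(y, A) = 3 + (-3 + A) = A)
H(h, q) = (-88 + h)**2 (H(h, q) = ((-40 - 24*2) + h)**2 = ((-40 - 48) + h)**2 = (-88 + h)**2)
sqrt(-15065 + H(-39, -118)) = sqrt(-15065 + (-88 - 39)**2) = sqrt(-15065 + (-127)**2) = sqrt(-15065 + 16129) = sqrt(1064) = 2*sqrt(266)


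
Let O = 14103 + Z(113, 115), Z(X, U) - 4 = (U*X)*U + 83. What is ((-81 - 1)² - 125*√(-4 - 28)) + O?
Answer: 1515339 - 500*I*√2 ≈ 1.5153e+6 - 707.11*I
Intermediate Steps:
Z(X, U) = 87 + X*U² (Z(X, U) = 4 + ((U*X)*U + 83) = 4 + (X*U² + 83) = 4 + (83 + X*U²) = 87 + X*U²)
O = 1508615 (O = 14103 + (87 + 113*115²) = 14103 + (87 + 113*13225) = 14103 + (87 + 1494425) = 14103 + 1494512 = 1508615)
((-81 - 1)² - 125*√(-4 - 28)) + O = ((-81 - 1)² - 125*√(-4 - 28)) + 1508615 = ((-82)² - 500*I*√2) + 1508615 = (6724 - 500*I*√2) + 1508615 = 1515339 - 500*I*√2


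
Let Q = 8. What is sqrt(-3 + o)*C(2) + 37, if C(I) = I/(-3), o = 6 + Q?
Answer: 37 - 2*sqrt(11)/3 ≈ 34.789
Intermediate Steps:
o = 14 (o = 6 + 8 = 14)
C(I) = -I/3 (C(I) = I*(-1/3) = -I/3)
sqrt(-3 + o)*C(2) + 37 = sqrt(-3 + 14)*(-1/3*2) + 37 = sqrt(11)*(-2/3) + 37 = -2*sqrt(11)/3 + 37 = 37 - 2*sqrt(11)/3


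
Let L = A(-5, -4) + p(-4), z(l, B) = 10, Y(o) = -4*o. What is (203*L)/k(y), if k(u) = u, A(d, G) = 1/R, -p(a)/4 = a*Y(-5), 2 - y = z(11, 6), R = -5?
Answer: -324597/40 ≈ -8114.9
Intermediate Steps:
y = -8 (y = 2 - 1*10 = 2 - 10 = -8)
p(a) = -80*a (p(a) = -4*a*(-4*(-5)) = -4*a*20 = -80*a)
A(d, G) = -1/5 (A(d, G) = 1/(-5) = -1/5)
L = 1599/5 (L = -1/5 - 80*(-4) = -1/5 + 320 = 1599/5 ≈ 319.80)
(203*L)/k(y) = (203*(1599/5))/(-8) = (324597/5)*(-1/8) = -324597/40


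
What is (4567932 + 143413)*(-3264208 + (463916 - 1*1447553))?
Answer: -20013063301525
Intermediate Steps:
(4567932 + 143413)*(-3264208 + (463916 - 1*1447553)) = 4711345*(-3264208 + (463916 - 1447553)) = 4711345*(-3264208 - 983637) = 4711345*(-4247845) = -20013063301525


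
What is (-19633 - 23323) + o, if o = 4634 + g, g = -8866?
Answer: -47188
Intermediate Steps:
o = -4232 (o = 4634 - 8866 = -4232)
(-19633 - 23323) + o = (-19633 - 23323) - 4232 = -42956 - 4232 = -47188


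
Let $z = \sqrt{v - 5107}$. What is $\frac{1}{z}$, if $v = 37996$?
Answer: $\frac{\sqrt{32889}}{32889} \approx 0.0055141$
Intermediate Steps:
$z = \sqrt{32889}$ ($z = \sqrt{37996 - 5107} = \sqrt{32889} \approx 181.35$)
$\frac{1}{z} = \frac{1}{\sqrt{32889}} = \frac{\sqrt{32889}}{32889}$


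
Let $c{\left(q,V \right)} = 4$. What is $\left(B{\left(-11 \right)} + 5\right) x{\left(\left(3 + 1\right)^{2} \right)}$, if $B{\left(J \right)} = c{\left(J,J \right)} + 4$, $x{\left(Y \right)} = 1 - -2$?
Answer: $39$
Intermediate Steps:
$x{\left(Y \right)} = 3$ ($x{\left(Y \right)} = 1 + 2 = 3$)
$B{\left(J \right)} = 8$ ($B{\left(J \right)} = 4 + 4 = 8$)
$\left(B{\left(-11 \right)} + 5\right) x{\left(\left(3 + 1\right)^{2} \right)} = \left(8 + 5\right) 3 = 13 \cdot 3 = 39$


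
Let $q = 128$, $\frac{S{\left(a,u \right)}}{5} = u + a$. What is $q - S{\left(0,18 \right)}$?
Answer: $38$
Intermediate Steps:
$S{\left(a,u \right)} = 5 a + 5 u$ ($S{\left(a,u \right)} = 5 \left(u + a\right) = 5 \left(a + u\right) = 5 a + 5 u$)
$q - S{\left(0,18 \right)} = 128 - \left(5 \cdot 0 + 5 \cdot 18\right) = 128 - \left(0 + 90\right) = 128 - 90 = 38$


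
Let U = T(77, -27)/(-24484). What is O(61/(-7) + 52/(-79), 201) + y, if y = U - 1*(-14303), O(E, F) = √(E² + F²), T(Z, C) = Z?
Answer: 350194575/24484 + 53*√4407922/553 ≈ 14504.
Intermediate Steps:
U = -77/24484 (U = 77/(-24484) = 77*(-1/24484) = -77/24484 ≈ -0.0031449)
y = 350194575/24484 (y = -77/24484 - 1*(-14303) = -77/24484 + 14303 = 350194575/24484 ≈ 14303.)
O(61/(-7) + 52/(-79), 201) + y = √((61/(-7) + 52/(-79))² + 201²) + 350194575/24484 = √((61*(-⅐) + 52*(-1/79))² + 40401) + 350194575/24484 = √((-61/7 - 52/79)² + 40401) + 350194575/24484 = √((-5183/553)² + 40401) + 350194575/24484 = √(26863489/305809 + 40401) + 350194575/24484 = √(12381852898/305809) + 350194575/24484 = 53*√4407922/553 + 350194575/24484 = 350194575/24484 + 53*√4407922/553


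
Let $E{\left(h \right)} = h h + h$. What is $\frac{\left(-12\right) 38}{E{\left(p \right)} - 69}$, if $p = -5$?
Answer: $\frac{456}{49} \approx 9.3061$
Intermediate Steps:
$E{\left(h \right)} = h + h^{2}$ ($E{\left(h \right)} = h^{2} + h = h + h^{2}$)
$\frac{\left(-12\right) 38}{E{\left(p \right)} - 69} = \frac{\left(-12\right) 38}{- 5 \left(1 - 5\right) - 69} = - \frac{456}{\left(-5\right) \left(-4\right) - 69} = - \frac{456}{20 - 69} = - \frac{456}{-49} = \left(-456\right) \left(- \frac{1}{49}\right) = \frac{456}{49}$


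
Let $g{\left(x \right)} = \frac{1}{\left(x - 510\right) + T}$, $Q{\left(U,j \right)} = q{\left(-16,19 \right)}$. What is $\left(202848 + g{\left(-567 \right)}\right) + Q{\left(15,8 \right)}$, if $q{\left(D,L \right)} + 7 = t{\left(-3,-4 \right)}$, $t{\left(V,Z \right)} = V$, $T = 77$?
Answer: $\frac{202837999}{1000} \approx 2.0284 \cdot 10^{5}$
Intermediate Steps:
$q{\left(D,L \right)} = -10$ ($q{\left(D,L \right)} = -7 - 3 = -10$)
$Q{\left(U,j \right)} = -10$
$g{\left(x \right)} = \frac{1}{-433 + x}$ ($g{\left(x \right)} = \frac{1}{\left(x - 510\right) + 77} = \frac{1}{\left(-510 + x\right) + 77} = \frac{1}{-433 + x}$)
$\left(202848 + g{\left(-567 \right)}\right) + Q{\left(15,8 \right)} = \left(202848 + \frac{1}{-433 - 567}\right) - 10 = \left(202848 + \frac{1}{-1000}\right) - 10 = \left(202848 - \frac{1}{1000}\right) - 10 = \frac{202847999}{1000} - 10 = \frac{202837999}{1000}$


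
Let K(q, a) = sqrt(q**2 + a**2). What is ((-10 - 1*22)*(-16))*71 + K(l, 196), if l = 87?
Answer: 36352 + sqrt(45985) ≈ 36566.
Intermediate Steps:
K(q, a) = sqrt(a**2 + q**2)
((-10 - 1*22)*(-16))*71 + K(l, 196) = ((-10 - 1*22)*(-16))*71 + sqrt(196**2 + 87**2) = ((-10 - 22)*(-16))*71 + sqrt(38416 + 7569) = -32*(-16)*71 + sqrt(45985) = 512*71 + sqrt(45985) = 36352 + sqrt(45985)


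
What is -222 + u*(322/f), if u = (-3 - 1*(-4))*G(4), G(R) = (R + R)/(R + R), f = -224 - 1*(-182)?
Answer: -689/3 ≈ -229.67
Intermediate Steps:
f = -42 (f = -224 + 182 = -42)
G(R) = 1 (G(R) = (2*R)/((2*R)) = (2*R)*(1/(2*R)) = 1)
u = 1 (u = (-3 - 1*(-4))*1 = (-3 + 4)*1 = 1*1 = 1)
-222 + u*(322/f) = -222 + 1*(322/(-42)) = -222 + 1*(322*(-1/42)) = -222 + 1*(-23/3) = -222 - 23/3 = -689/3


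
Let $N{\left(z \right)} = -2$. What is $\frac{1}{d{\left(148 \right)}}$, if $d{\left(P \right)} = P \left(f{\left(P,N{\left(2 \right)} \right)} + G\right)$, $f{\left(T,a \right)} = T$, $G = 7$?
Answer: $\frac{1}{22940} \approx 4.3592 \cdot 10^{-5}$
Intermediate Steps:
$d{\left(P \right)} = P \left(7 + P\right)$ ($d{\left(P \right)} = P \left(P + 7\right) = P \left(7 + P\right)$)
$\frac{1}{d{\left(148 \right)}} = \frac{1}{148 \left(7 + 148\right)} = \frac{1}{148 \cdot 155} = \frac{1}{22940}$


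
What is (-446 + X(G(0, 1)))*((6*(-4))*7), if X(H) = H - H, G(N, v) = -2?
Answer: 74928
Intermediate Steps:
X(H) = 0
(-446 + X(G(0, 1)))*((6*(-4))*7) = (-446 + 0)*((6*(-4))*7) = -(-10704)*7 = -446*(-168) = 74928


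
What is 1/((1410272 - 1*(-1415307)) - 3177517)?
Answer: -1/351938 ≈ -2.8414e-6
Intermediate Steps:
1/((1410272 - 1*(-1415307)) - 3177517) = 1/((1410272 + 1415307) - 3177517) = 1/(2825579 - 3177517) = 1/(-351938) = -1/351938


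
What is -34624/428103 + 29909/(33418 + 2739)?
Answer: 1050202969/1407174561 ≈ 0.74632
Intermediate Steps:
-34624/428103 + 29909/(33418 + 2739) = -34624*1/428103 + 29909/36157 = -34624/428103 + 29909*(1/36157) = -34624/428103 + 2719/3287 = 1050202969/1407174561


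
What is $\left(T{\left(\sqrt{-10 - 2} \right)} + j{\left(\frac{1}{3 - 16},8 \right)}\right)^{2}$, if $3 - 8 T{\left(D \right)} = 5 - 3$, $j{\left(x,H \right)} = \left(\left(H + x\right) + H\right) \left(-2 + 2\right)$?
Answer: $\frac{1}{64} \approx 0.015625$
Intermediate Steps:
$j{\left(x,H \right)} = 0$ ($j{\left(x,H \right)} = \left(x + 2 H\right) 0 = 0$)
$T{\left(D \right)} = \frac{1}{8}$ ($T{\left(D \right)} = \frac{3}{8} - \frac{5 - 3}{8} = \frac{3}{8} - \frac{1}{4} = \frac{1}{8}$)
$\left(T{\left(\sqrt{-10 - 2} \right)} + j{\left(\frac{1}{3 - 16},8 \right)}\right)^{2} = \left(\frac{1}{8} + 0\right)^{2} = \left(\frac{1}{8}\right)^{2} = \frac{1}{64}$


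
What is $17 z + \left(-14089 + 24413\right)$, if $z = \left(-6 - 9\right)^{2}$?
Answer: $14149$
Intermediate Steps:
$z = 225$ ($z = \left(-15\right)^{2} = 225$)
$17 z + \left(-14089 + 24413\right) = 17 \cdot 225 + \left(-14089 + 24413\right) = 3825 + 10324 = 14149$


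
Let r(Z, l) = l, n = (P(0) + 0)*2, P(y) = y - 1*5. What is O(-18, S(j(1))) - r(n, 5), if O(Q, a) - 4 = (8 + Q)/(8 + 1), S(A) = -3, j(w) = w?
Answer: -19/9 ≈ -2.1111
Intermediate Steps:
P(y) = -5 + y (P(y) = y - 5 = -5 + y)
n = -10 (n = ((-5 + 0) + 0)*2 = (-5 + 0)*2 = -5*2 = -10)
O(Q, a) = 44/9 + Q/9 (O(Q, a) = 4 + (8 + Q)/(8 + 1) = 4 + (8 + Q)/9 = 4 + (8 + Q)*(⅑) = 4 + (8/9 + Q/9) = 44/9 + Q/9)
O(-18, S(j(1))) - r(n, 5) = (44/9 + (⅑)*(-18)) - 1*5 = (44/9 - 2) - 5 = 26/9 - 5 = -19/9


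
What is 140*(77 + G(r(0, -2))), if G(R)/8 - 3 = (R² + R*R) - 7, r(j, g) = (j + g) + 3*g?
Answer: 149660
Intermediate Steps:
r(j, g) = j + 4*g (r(j, g) = (g + j) + 3*g = j + 4*g)
G(R) = -32 + 16*R² (G(R) = 24 + 8*((R² + R*R) - 7) = 24 + 8*((R² + R²) - 7) = 24 + 8*(2*R² - 7) = 24 + 8*(-7 + 2*R²) = 24 + (-56 + 16*R²) = -32 + 16*R²)
140*(77 + G(r(0, -2))) = 140*(77 + (-32 + 16*(0 + 4*(-2))²)) = 140*(77 + (-32 + 16*(0 - 8)²)) = 140*(77 + (-32 + 16*(-8)²)) = 140*(77 + (-32 + 16*64)) = 140*(77 + (-32 + 1024)) = 140*(77 + 992) = 140*1069 = 149660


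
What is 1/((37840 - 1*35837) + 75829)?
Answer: 1/77832 ≈ 1.2848e-5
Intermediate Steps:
1/((37840 - 1*35837) + 75829) = 1/((37840 - 35837) + 75829) = 1/(2003 + 75829) = 1/77832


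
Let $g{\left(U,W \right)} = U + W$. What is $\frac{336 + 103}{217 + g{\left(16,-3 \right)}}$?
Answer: $\frac{439}{230} \approx 1.9087$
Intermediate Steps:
$\frac{336 + 103}{217 + g{\left(16,-3 \right)}} = \frac{336 + 103}{217 + \left(16 - 3\right)} = \frac{439}{217 + 13} = \frac{439}{230}$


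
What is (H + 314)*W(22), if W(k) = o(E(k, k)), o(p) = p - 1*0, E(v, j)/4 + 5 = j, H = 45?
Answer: 24412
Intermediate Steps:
E(v, j) = -20 + 4*j
o(p) = p (o(p) = p + 0 = p)
W(k) = -20 + 4*k
(H + 314)*W(22) = (45 + 314)*(-20 + 4*22) = 359*(-20 + 88) = 359*68 = 24412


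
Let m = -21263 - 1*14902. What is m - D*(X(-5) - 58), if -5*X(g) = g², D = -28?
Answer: -37929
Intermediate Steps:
X(g) = -g²/5
m = -36165 (m = -21263 - 14902 = -36165)
m - D*(X(-5) - 58) = -36165 - (-28)*(-⅕*(-5)² - 58) = -36165 - (-28)*(-⅕*25 - 58) = -36165 - (-28)*(-5 - 58) = -36165 - (-28)*(-63) = -36165 - 1*1764 = -36165 - 1764 = -37929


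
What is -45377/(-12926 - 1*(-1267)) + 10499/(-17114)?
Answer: 654174137/199532126 ≈ 3.2785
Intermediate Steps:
-45377/(-12926 - 1*(-1267)) + 10499/(-17114) = -45377/(-12926 + 1267) + 10499*(-1/17114) = -45377/(-11659) - 10499/17114 = -45377*(-1/11659) - 10499/17114 = 45377/11659 - 10499/17114 = 654174137/199532126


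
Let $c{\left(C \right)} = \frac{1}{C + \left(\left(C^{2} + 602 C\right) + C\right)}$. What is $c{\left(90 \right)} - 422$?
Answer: $- \frac{26358119}{62460} \approx -422.0$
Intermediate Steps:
$c{\left(C \right)} = \frac{1}{C^{2} + 604 C}$ ($c{\left(C \right)} = \frac{1}{C + \left(C^{2} + 603 C\right)} = \frac{1}{C^{2} + 604 C}$)
$c{\left(90 \right)} - 422 = \frac{1}{90 \left(604 + 90\right)} - 422 = \frac{1}{90 \cdot 694} - 422 = \frac{1}{90} \cdot \frac{1}{694} - 422 = \frac{1}{62460} - 422 = - \frac{26358119}{62460}$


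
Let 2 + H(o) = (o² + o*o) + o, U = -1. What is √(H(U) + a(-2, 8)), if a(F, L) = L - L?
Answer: I ≈ 1.0*I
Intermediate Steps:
a(F, L) = 0
H(o) = -2 + o + 2*o² (H(o) = -2 + ((o² + o*o) + o) = -2 + ((o² + o²) + o) = -2 + (2*o² + o) = -2 + (o + 2*o²) = -2 + o + 2*o²)
√(H(U) + a(-2, 8)) = √((-2 - 1 + 2*(-1)²) + 0) = √((-2 - 1 + 2*1) + 0) = √((-2 - 1 + 2) + 0) = √(-1 + 0) = √(-1) = I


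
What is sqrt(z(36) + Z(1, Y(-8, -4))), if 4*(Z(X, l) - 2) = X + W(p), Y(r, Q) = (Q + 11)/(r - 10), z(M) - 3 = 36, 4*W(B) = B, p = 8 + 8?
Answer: 13/2 ≈ 6.5000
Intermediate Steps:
p = 16
W(B) = B/4
z(M) = 39 (z(M) = 3 + 36 = 39)
Y(r, Q) = (11 + Q)/(-10 + r)
Z(X, l) = 3 + X/4 (Z(X, l) = 2 + (X + (1/4)*16)/4 = 2 + (X + 4)/4 = 2 + (4 + X)/4 = 2 + (1 + X/4) = 3 + X/4)
sqrt(z(36) + Z(1, Y(-8, -4))) = sqrt(39 + (3 + (1/4)*1)) = sqrt(39 + (3 + 1/4)) = sqrt(39 + 13/4) = sqrt(169/4) = 13/2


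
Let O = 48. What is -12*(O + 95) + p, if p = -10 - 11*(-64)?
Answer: -1022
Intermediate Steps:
p = 694 (p = -10 + 704 = 694)
-12*(O + 95) + p = -12*(48 + 95) + 694 = -12*143 + 694 = -1716 + 694 = -1022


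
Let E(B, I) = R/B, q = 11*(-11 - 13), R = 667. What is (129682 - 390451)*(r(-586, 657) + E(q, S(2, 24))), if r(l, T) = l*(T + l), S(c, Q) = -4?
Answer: 954818818873/88 ≈ 1.0850e+10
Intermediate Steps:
q = -264 (q = 11*(-24) = -264)
E(B, I) = 667/B
(129682 - 390451)*(r(-586, 657) + E(q, S(2, 24))) = (129682 - 390451)*(-586*(657 - 586) + 667/(-264)) = -260769*(-586*71 + 667*(-1/264)) = -260769*(-41606 - 667/264) = -260769*(-10984651/264) = 954818818873/88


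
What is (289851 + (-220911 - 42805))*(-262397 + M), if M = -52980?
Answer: -8242377895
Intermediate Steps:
(289851 + (-220911 - 42805))*(-262397 + M) = (289851 + (-220911 - 42805))*(-262397 - 52980) = (289851 - 263716)*(-315377) = 26135*(-315377) = -8242377895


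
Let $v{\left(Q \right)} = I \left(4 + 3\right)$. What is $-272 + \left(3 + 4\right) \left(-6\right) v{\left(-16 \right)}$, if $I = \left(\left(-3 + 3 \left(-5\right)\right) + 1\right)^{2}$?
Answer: $-85238$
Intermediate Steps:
$I = 289$ ($I = \left(\left(-3 - 15\right) + 1\right)^{2} = \left(-18 + 1\right)^{2} = \left(-17\right)^{2} = 289$)
$v{\left(Q \right)} = 2023$ ($v{\left(Q \right)} = 289 \left(4 + 3\right) = 289 \cdot 7 = 2023$)
$-272 + \left(3 + 4\right) \left(-6\right) v{\left(-16 \right)} = -272 + \left(3 + 4\right) \left(-6\right) 2023 = -272 + 7 \left(-6\right) 2023 = -272 - 84966 = -85238$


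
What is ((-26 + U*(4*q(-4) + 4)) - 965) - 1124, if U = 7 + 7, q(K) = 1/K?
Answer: -2073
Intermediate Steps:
U = 14
((-26 + U*(4*q(-4) + 4)) - 965) - 1124 = ((-26 + 14*(4/(-4) + 4)) - 965) - 1124 = ((-26 + 14*(4*(-¼) + 4)) - 965) - 1124 = ((-26 + 14*(-1 + 4)) - 965) - 1124 = ((-26 + 14*3) - 965) - 1124 = ((-26 + 42) - 965) - 1124 = (16 - 965) - 1124 = -949 - 1124 = -2073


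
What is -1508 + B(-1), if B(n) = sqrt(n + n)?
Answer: -1508 + I*sqrt(2) ≈ -1508.0 + 1.4142*I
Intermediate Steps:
B(n) = sqrt(2)*sqrt(n) (B(n) = sqrt(2*n) = sqrt(2)*sqrt(n))
-1508 + B(-1) = -1508 + sqrt(2)*sqrt(-1) = -1508 + sqrt(2)*I = -1508 + I*sqrt(2)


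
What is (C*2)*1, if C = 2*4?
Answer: 16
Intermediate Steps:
C = 8
(C*2)*1 = (8*2)*1 = 16*1 = 16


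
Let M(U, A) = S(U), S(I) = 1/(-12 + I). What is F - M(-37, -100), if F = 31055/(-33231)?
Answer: -1488464/1628319 ≈ -0.91411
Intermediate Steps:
M(U, A) = 1/(-12 + U)
F = -31055/33231 (F = 31055*(-1/33231) = -31055/33231 ≈ -0.93452)
F - M(-37, -100) = -31055/33231 - 1/(-12 - 37) = -31055/33231 - 1/(-49) = -31055/33231 - 1*(-1/49) = -31055/33231 + 1/49 = -1488464/1628319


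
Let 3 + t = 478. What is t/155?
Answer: 95/31 ≈ 3.0645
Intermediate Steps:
t = 475 (t = -3 + 478 = 475)
t/155 = 475/155 = 475*(1/155) = 95/31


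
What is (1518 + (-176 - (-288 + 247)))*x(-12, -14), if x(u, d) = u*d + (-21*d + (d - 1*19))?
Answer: 593307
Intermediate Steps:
x(u, d) = -19 - 20*d + d*u (x(u, d) = d*u + (-21*d + (d - 19)) = d*u + (-21*d + (-19 + d)) = d*u + (-19 - 20*d) = -19 - 20*d + d*u)
(1518 + (-176 - (-288 + 247)))*x(-12, -14) = (1518 + (-176 - (-288 + 247)))*(-19 - 20*(-14) - 14*(-12)) = (1518 + (-176 - 1*(-41)))*(-19 + 280 + 168) = (1518 + (-176 + 41))*429 = (1518 - 135)*429 = 1383*429 = 593307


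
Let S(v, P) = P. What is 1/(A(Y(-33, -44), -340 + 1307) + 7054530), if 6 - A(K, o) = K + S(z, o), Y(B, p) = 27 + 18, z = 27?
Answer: 1/7053524 ≈ 1.4177e-7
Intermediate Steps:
Y(B, p) = 45
A(K, o) = 6 - K - o (A(K, o) = 6 - (K + o) = 6 + (-K - o) = 6 - K - o)
1/(A(Y(-33, -44), -340 + 1307) + 7054530) = 1/((6 - 1*45 - (-340 + 1307)) + 7054530) = 1/((6 - 45 - 1*967) + 7054530) = 1/((6 - 45 - 967) + 7054530) = 1/(-1006 + 7054530) = 1/7053524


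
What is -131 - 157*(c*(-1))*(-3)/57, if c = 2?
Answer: -2803/19 ≈ -147.53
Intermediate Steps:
-131 - 157*(c*(-1))*(-3)/57 = -131 - 157*(2*(-1))*(-3)/57 = -131 - 157*(-2*(-3))/57 = -131 - 942/57 = -131 - 157*2/19 = -131 - 314/19 = -2803/19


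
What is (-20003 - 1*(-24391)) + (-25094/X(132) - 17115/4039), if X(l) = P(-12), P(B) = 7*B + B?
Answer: 128652307/27696 ≈ 4645.2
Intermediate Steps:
P(B) = 8*B
X(l) = -96 (X(l) = 8*(-12) = -96)
(-20003 - 1*(-24391)) + (-25094/X(132) - 17115/4039) = (-20003 - 1*(-24391)) + (-25094/(-96) - 17115/4039) = (-20003 + 24391) + (-25094*(-1/96) - 17115*1/4039) = 4388 + (12547/48 - 2445/577) = 4388 + 7122259/27696 = 128652307/27696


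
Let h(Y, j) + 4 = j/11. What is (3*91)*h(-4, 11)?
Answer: -819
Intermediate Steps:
h(Y, j) = -4 + j/11
(3*91)*h(-4, 11) = (3*91)*(-4 + (1/11)*11) = 273*(-4 + 1) = 273*(-3) = -819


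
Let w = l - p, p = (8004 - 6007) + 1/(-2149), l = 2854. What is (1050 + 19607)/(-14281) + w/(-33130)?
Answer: -748502323552/508377679985 ≈ -1.4723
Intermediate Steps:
p = 4291552/2149 (p = 1997 - 1/2149 = 4291552/2149 ≈ 1997.0)
w = 1841694/2149 (w = 2854 - 1*4291552/2149 = 2854 - 4291552/2149 = 1841694/2149 ≈ 857.00)
(1050 + 19607)/(-14281) + w/(-33130) = (1050 + 19607)/(-14281) + (1841694/2149)/(-33130) = 20657*(-1/14281) + (1841694/2149)*(-1/33130) = -20657/14281 - 920847/35598185 = -748502323552/508377679985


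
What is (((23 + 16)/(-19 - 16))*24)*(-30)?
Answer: 5616/7 ≈ 802.29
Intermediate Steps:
(((23 + 16)/(-19 - 16))*24)*(-30) = ((39/(-35))*24)*(-30) = ((39*(-1/35))*24)*(-30) = -39/35*24*(-30) = -936/35*(-30) = 5616/7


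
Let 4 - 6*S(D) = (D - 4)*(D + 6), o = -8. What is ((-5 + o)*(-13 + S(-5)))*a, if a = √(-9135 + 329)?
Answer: 845*I*√8806/6 ≈ 13216.0*I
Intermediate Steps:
S(D) = ⅔ - (-4 + D)*(6 + D)/6 (S(D) = ⅔ - (D - 4)*(D + 6)/6 = ⅔ - (-4 + D)*(6 + D)/6)
a = I*√8806 (a = √(-8806) = I*√8806 ≈ 93.84*I)
((-5 + o)*(-13 + S(-5)))*a = ((-5 - 8)*(-13 + (14/3 - ⅓*(-5) - ⅙*(-5)²)))*(I*√8806) = (-13*(-13 + (14/3 + 5/3 - ⅙*25)))*(I*√8806) = (-13*(-13 + (14/3 + 5/3 - 25/6)))*(I*√8806) = (-13*(-13 + 13/6))*(I*√8806) = (-13*(-65/6))*(I*√8806) = 845*(I*√8806)/6 = 845*I*√8806/6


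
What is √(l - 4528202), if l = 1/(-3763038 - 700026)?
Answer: I*√2505471809996591846/743844 ≈ 2128.0*I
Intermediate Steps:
l = -1/4463064 (l = 1/(-4463064) = -1/4463064 ≈ -2.2406e-7)
√(l - 4528202) = √(-1/4463064 - 4528202) = √(-20209655330929/4463064) = I*√2505471809996591846/743844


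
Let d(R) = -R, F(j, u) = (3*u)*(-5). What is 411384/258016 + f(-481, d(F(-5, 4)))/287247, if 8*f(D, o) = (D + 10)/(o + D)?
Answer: 4145757362225/2600177461816 ≈ 1.5944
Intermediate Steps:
F(j, u) = -15*u
f(D, o) = (10 + D)/(8*(D + o)) (f(D, o) = ((D + 10)/(o + D))/8 = ((10 + D)/(D + o))/8 = (10 + D)/(8*(D + o)))
411384/258016 + f(-481, d(F(-5, 4)))/287247 = 411384/258016 + ((10 - 481)/(8*(-481 - (-15)*4)))/287247 = 411384*(1/258016) + ((1/8)*(-471)/(-481 - 1*(-60)))*(1/287247) = 51423/32252 + ((1/8)*(-471)/(-481 + 60))*(1/287247) = 51423/32252 + ((1/8)*(-471)/(-421))*(1/287247) = 51423/32252 + ((1/8)*(-1/421)*(-471))*(1/287247) = 51423/32252 + (471/3368)*(1/287247) = 51423/32252 + 157/322482632 = 4145757362225/2600177461816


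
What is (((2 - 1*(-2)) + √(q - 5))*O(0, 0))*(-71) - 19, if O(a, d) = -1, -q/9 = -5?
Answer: 265 + 142*√10 ≈ 714.04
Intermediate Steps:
q = 45 (q = -9*(-5) = 45)
(((2 - 1*(-2)) + √(q - 5))*O(0, 0))*(-71) - 19 = (((2 - 1*(-2)) + √(45 - 5))*(-1))*(-71) - 19 = (((2 + 2) + √40)*(-1))*(-71) - 19 = ((4 + 2*√10)*(-1))*(-71) - 19 = (-4 - 2*√10)*(-71) - 19 = (284 + 142*√10) - 19 = 265 + 142*√10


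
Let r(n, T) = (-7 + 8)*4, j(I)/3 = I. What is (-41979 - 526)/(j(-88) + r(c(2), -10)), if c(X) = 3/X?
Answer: 8501/52 ≈ 163.48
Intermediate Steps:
j(I) = 3*I
r(n, T) = 4 (r(n, T) = 1*4 = 4)
(-41979 - 526)/(j(-88) + r(c(2), -10)) = (-41979 - 526)/(3*(-88) + 4) = -42505/(-264 + 4) = -42505/(-260) = -42505*(-1/260) = 8501/52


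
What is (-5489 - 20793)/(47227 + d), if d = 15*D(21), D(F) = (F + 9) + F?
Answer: -13141/23996 ≈ -0.54763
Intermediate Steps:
D(F) = 9 + 2*F (D(F) = (9 + F) + F = 9 + 2*F)
d = 765 (d = 15*(9 + 2*21) = 15*(9 + 42) = 15*51 = 765)
(-5489 - 20793)/(47227 + d) = (-5489 - 20793)/(47227 + 765) = -26282/47992 = -26282*1/47992 = -13141/23996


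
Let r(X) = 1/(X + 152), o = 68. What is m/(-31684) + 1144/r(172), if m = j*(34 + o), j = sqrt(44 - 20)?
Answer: 370656 - 51*sqrt(6)/7921 ≈ 3.7066e+5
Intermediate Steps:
j = 2*sqrt(6) (j = sqrt(24) = 2*sqrt(6) ≈ 4.8990)
r(X) = 1/(152 + X)
m = 204*sqrt(6) (m = (2*sqrt(6))*(34 + 68) = (2*sqrt(6))*102 = 204*sqrt(6) ≈ 499.70)
m/(-31684) + 1144/r(172) = (204*sqrt(6))/(-31684) + 1144/(1/(152 + 172)) = (204*sqrt(6))*(-1/31684) + 1144/(1/324) = -51*sqrt(6)/7921 + 1144/(1/324) = -51*sqrt(6)/7921 + 1144*324 = -51*sqrt(6)/7921 + 370656 = 370656 - 51*sqrt(6)/7921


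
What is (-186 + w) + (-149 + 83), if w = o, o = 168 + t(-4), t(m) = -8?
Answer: -92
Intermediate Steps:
o = 160 (o = 168 - 8 = 160)
w = 160
(-186 + w) + (-149 + 83) = (-186 + 160) + (-149 + 83) = -26 - 66 = -92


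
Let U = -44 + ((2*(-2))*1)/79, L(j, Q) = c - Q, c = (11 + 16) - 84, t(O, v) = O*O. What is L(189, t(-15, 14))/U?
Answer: 3713/580 ≈ 6.4017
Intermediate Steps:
t(O, v) = O²
c = -57 (c = 27 - 84 = -57)
L(j, Q) = -57 - Q
U = -3480/79 (U = -44 - 4*1*(1/79) = -44 - 4*1/79 = -44 - 4/79 = -3480/79 ≈ -44.051)
L(189, t(-15, 14))/U = (-57 - 1*(-15)²)/(-3480/79) = (-57 - 1*225)*(-79/3480) = (-57 - 225)*(-79/3480) = -282*(-79/3480) = 3713/580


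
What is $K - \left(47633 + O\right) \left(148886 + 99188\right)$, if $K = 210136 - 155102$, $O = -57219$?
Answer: $2378092398$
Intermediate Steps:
$K = 55034$ ($K = 210136 - 155102 = 55034$)
$K - \left(47633 + O\right) \left(148886 + 99188\right) = 55034 - \left(47633 - 57219\right) \left(148886 + 99188\right) = 55034 - \left(-9586\right) 248074 = 55034 - -2378037364 = 55034 + 2378037364 = 2378092398$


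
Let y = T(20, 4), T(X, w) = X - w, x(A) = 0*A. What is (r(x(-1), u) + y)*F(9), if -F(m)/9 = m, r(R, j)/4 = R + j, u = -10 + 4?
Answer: 648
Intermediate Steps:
x(A) = 0
u = -6
r(R, j) = 4*R + 4*j (r(R, j) = 4*(R + j) = 4*R + 4*j)
y = 16 (y = 20 - 1*4 = 20 - 4 = 16)
F(m) = -9*m
(r(x(-1), u) + y)*F(9) = ((4*0 + 4*(-6)) + 16)*(-9*9) = ((0 - 24) + 16)*(-81) = (-24 + 16)*(-81) = -8*(-81) = 648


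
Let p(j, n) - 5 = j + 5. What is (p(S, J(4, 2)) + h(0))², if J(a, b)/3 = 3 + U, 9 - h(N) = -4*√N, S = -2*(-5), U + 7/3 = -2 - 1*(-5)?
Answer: 841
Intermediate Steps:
U = ⅔ (U = -7/3 + (-2 - 1*(-5)) = -7/3 + (-2 + 5) = -7/3 + 3 = ⅔ ≈ 0.66667)
S = 10
h(N) = 9 + 4*√N (h(N) = 9 - (-4)*√N = 9 + 4*√N)
J(a, b) = 11 (J(a, b) = 3*(3 + ⅔) = 3*(11/3) = 11)
p(j, n) = 10 + j (p(j, n) = 5 + (j + 5) = 5 + (5 + j) = 10 + j)
(p(S, J(4, 2)) + h(0))² = ((10 + 10) + (9 + 4*√0))² = (20 + (9 + 4*0))² = (20 + (9 + 0))² = (20 + 9)² = 29² = 841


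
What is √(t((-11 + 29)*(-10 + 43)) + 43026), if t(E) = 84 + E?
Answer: 6*√1214 ≈ 209.05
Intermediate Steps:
√(t((-11 + 29)*(-10 + 43)) + 43026) = √((84 + (-11 + 29)*(-10 + 43)) + 43026) = √((84 + 18*33) + 43026) = √((84 + 594) + 43026) = √(678 + 43026) = √43704 = 6*√1214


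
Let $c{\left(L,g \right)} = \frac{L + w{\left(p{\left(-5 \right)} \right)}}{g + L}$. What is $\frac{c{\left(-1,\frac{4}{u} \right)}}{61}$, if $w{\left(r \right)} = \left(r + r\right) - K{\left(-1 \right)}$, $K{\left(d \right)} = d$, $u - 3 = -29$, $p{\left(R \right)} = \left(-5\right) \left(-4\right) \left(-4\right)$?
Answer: $\frac{416}{183} \approx 2.2732$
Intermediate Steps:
$p{\left(R \right)} = -80$ ($p{\left(R \right)} = 20 \left(-4\right) = -80$)
$u = -26$ ($u = 3 - 29 = -26$)
$w{\left(r \right)} = 1 + 2 r$ ($w{\left(r \right)} = \left(r + r\right) - -1 = 2 r + 1 = 1 + 2 r$)
$c{\left(L,g \right)} = \frac{-159 + L}{L + g}$ ($c{\left(L,g \right)} = \frac{L + \left(1 + 2 \left(-80\right)\right)}{g + L} = \frac{L + \left(1 - 160\right)}{L + g} = \frac{L - 159}{L + g} = \frac{-159 + L}{L + g}$)
$\frac{c{\left(-1,\frac{4}{u} \right)}}{61} = \frac{\frac{1}{-1 + \frac{4}{-26}} \left(-159 - 1\right)}{61} = \frac{1}{-1 + 4 \left(- \frac{1}{26}\right)} \left(-160\right) \frac{1}{61} = \frac{1}{-1 - \frac{2}{13}} \left(-160\right) \frac{1}{61} = \frac{1}{- \frac{15}{13}} \left(-160\right) \frac{1}{61} = \left(- \frac{13}{15}\right) \left(-160\right) \frac{1}{61} = \frac{416}{3} \cdot \frac{1}{61} = \frac{416}{183}$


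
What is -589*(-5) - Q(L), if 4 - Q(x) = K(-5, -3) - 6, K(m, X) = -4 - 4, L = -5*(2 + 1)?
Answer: 2927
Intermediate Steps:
L = -15 (L = -5*3 = -15)
K(m, X) = -8
Q(x) = 18 (Q(x) = 4 - (-8 - 6) = 4 - 1*(-14) = 4 + 14 = 18)
-589*(-5) - Q(L) = -589*(-5) - 1*18 = 2945 - 18 = 2927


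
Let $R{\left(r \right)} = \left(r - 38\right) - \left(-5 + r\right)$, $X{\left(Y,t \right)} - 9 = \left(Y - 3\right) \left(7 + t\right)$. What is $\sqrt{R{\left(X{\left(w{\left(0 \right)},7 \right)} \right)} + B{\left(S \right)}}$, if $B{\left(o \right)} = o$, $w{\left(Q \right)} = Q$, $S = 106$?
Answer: $\sqrt{73} \approx 8.544$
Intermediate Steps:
$X{\left(Y,t \right)} = 9 + \left(-3 + Y\right) \left(7 + t\right)$ ($X{\left(Y,t \right)} = 9 + \left(Y - 3\right) \left(7 + t\right) = 9 + \left(-3 + Y\right) \left(7 + t\right)$)
$R{\left(r \right)} = -33$ ($R{\left(r \right)} = \left(-38 + r\right) - \left(-5 + r\right) = -33$)
$\sqrt{R{\left(X{\left(w{\left(0 \right)},7 \right)} \right)} + B{\left(S \right)}} = \sqrt{-33 + 106} = \sqrt{73}$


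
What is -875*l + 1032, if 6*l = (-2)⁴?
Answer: -3904/3 ≈ -1301.3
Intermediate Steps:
l = 8/3 (l = (⅙)*(-2)⁴ = (⅙)*16 = 8/3 ≈ 2.6667)
-875*l + 1032 = -875*8/3 + 1032 = -7000/3 + 1032 = -3904/3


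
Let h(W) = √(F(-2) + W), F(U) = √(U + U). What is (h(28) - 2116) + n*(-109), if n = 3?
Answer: -2443 + √(28 + 2*I) ≈ -2437.7 + 0.18886*I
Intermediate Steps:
F(U) = √2*√U (F(U) = √(2*U) = √2*√U)
h(W) = √(W + 2*I) (h(W) = √(√2*√(-2) + W) = √(√2*(I*√2) + W) = √(2*I + W) = √(W + 2*I))
(h(28) - 2116) + n*(-109) = (√(28 + 2*I) - 2116) + 3*(-109) = (-2116 + √(28 + 2*I)) - 327 = -2443 + √(28 + 2*I)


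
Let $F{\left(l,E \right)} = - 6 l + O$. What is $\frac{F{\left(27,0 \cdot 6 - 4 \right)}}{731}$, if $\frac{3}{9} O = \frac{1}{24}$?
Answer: $- \frac{1295}{5848} \approx -0.22144$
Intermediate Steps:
$O = \frac{1}{8}$ ($O = \frac{3}{24} = 3 \cdot \frac{1}{24} = \frac{1}{8} \approx 0.125$)
$F{\left(l,E \right)} = \frac{1}{8} - 6 l$ ($F{\left(l,E \right)} = - 6 l + \frac{1}{8} = \frac{1}{8} - 6 l$)
$\frac{F{\left(27,0 \cdot 6 - 4 \right)}}{731} = \frac{\frac{1}{8} - 162}{731} = \left(\frac{1}{8} - 162\right) \frac{1}{731} = \left(- \frac{1295}{8}\right) \frac{1}{731} = - \frac{1295}{5848}$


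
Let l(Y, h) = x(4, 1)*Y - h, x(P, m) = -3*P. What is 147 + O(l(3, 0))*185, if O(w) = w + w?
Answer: -13173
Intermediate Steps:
l(Y, h) = -h - 12*Y (l(Y, h) = (-3*4)*Y - h = -12*Y - h = -h - 12*Y)
O(w) = 2*w
147 + O(l(3, 0))*185 = 147 + (2*(-1*0 - 12*3))*185 = 147 + (2*(0 - 36))*185 = 147 + (2*(-36))*185 = 147 - 72*185 = 147 - 13320 = -13173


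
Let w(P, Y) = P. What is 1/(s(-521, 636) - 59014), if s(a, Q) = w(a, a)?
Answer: -1/59535 ≈ -1.6797e-5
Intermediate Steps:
s(a, Q) = a
1/(s(-521, 636) - 59014) = 1/(-521 - 59014) = 1/(-59535) = -1/59535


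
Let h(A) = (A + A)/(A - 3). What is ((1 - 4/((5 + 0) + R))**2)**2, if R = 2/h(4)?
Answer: 625/194481 ≈ 0.0032137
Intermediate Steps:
h(A) = 2*A/(-3 + A) (h(A) = (2*A)/(-3 + A) = 2*A/(-3 + A))
R = 1/4 (R = 2/((2*4/(-3 + 4))) = 2/((2*4/1)) = 2/((2*4*1)) = 2/8 = 2*(1/8) = 1/4 ≈ 0.25000)
((1 - 4/((5 + 0) + R))**2)**2 = ((1 - 4/((5 + 0) + 1/4))**2)**2 = ((1 - 4/(5 + 1/4))**2)**2 = ((1 - 4/21/4)**2)**2 = ((1 - 4*4/21)**2)**2 = ((1 - 16/21)**2)**2 = ((5/21)**2)**2 = (25/441)**2 = 625/194481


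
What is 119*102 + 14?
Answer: 12152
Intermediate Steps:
119*102 + 14 = 12138 + 14 = 12152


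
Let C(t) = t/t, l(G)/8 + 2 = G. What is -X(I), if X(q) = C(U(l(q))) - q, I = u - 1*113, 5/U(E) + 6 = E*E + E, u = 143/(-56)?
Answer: -6527/56 ≈ -116.55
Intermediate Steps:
u = -143/56 (u = 143*(-1/56) = -143/56 ≈ -2.5536)
l(G) = -16 + 8*G
U(E) = 5/(-6 + E + E²) (U(E) = 5/(-6 + (E*E + E)) = 5/(-6 + (E² + E)) = 5/(-6 + (E + E²)) = 5/(-6 + E + E²))
C(t) = 1
I = -6471/56 (I = -143/56 - 1*113 = -143/56 - 113 = -6471/56 ≈ -115.55)
X(q) = 1 - q
-X(I) = -(1 - 1*(-6471/56)) = -(1 + 6471/56) = -1*6527/56 = -6527/56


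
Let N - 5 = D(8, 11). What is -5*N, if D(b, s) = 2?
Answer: -35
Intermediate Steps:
N = 7 (N = 5 + 2 = 7)
-5*N = -5*7 = -35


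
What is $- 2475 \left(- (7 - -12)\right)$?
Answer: $47025$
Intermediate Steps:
$- 2475 \left(- (7 - -12)\right) = - 2475 \left(- (7 + 12)\right) = - 2475 \left(\left(-1\right) 19\right) = \left(-2475\right) \left(-19\right) = 47025$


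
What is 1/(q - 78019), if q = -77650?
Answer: -1/155669 ≈ -6.4239e-6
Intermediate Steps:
1/(q - 78019) = 1/(-77650 - 78019) = 1/(-155669) = -1/155669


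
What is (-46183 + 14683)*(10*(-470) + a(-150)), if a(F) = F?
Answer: 152775000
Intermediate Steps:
(-46183 + 14683)*(10*(-470) + a(-150)) = (-46183 + 14683)*(10*(-470) - 150) = -31500*(-4700 - 150) = -31500*(-4850) = 152775000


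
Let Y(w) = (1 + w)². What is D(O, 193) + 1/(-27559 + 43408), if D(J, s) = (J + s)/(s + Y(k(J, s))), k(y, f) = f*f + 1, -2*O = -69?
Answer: 2782485683/43985323775412 ≈ 6.3259e-5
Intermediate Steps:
O = 69/2 (O = -½*(-69) = 69/2 ≈ 34.500)
k(y, f) = 1 + f² (k(y, f) = f² + 1 = 1 + f²)
D(J, s) = (J + s)/(s + (2 + s²)²) (D(J, s) = (J + s)/(s + (1 + (1 + s²))²) = (J + s)/(s + (2 + s²)²))
D(O, 193) + 1/(-27559 + 43408) = (69/2 + 193)/(193 + (2 + 193²)²) + 1/(-27559 + 43408) = (455/2)/(193 + (2 + 37249)²) + 1/15849 = (455/2)/(193 + 37251²) + 1/15849 = (455/2)/(193 + 1387637001) + 1/15849 = (455/2)/1387637194 + 1/15849 = (1/1387637194)*(455/2) + 1/15849 = 455/2775274388 + 1/15849 = 2782485683/43985323775412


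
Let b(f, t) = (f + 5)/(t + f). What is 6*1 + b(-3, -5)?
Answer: 23/4 ≈ 5.7500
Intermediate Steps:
b(f, t) = (5 + f)/(f + t)
6*1 + b(-3, -5) = 6*1 + (5 - 3)/(-3 - 5) = 6 + 2/(-8) = 6 - ⅛*2 = 6 - ¼ = 23/4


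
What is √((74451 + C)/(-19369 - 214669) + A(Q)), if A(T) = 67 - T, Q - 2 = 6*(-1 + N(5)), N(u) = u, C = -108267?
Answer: √563409858053/117019 ≈ 6.4144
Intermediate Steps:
Q = 26 (Q = 2 + 6*(-1 + 5) = 2 + 6*4 = 2 + 24 = 26)
√((74451 + C)/(-19369 - 214669) + A(Q)) = √((74451 - 108267)/(-19369 - 214669) + (67 - 1*26)) = √(-33816/(-234038) + (67 - 26)) = √(-33816*(-1/234038) + 41) = √(16908/117019 + 41) = √(4814687/117019) = √563409858053/117019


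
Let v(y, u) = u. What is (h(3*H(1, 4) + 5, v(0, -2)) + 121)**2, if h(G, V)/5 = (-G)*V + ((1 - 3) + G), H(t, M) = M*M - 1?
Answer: 741321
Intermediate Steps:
H(t, M) = -1 + M**2 (H(t, M) = M**2 - 1 = -1 + M**2)
h(G, V) = -10 + 5*G - 5*G*V (h(G, V) = 5*((-G)*V + ((1 - 3) + G)) = 5*(-G*V + (-2 + G)) = 5*(-2 + G - G*V) = -10 + 5*G - 5*G*V)
(h(3*H(1, 4) + 5, v(0, -2)) + 121)**2 = ((-10 + 5*(3*(-1 + 4**2) + 5) - 5*(3*(-1 + 4**2) + 5)*(-2)) + 121)**2 = ((-10 + 5*(3*(-1 + 16) + 5) - 5*(3*(-1 + 16) + 5)*(-2)) + 121)**2 = ((-10 + 5*(3*15 + 5) - 5*(3*15 + 5)*(-2)) + 121)**2 = ((-10 + 5*(45 + 5) - 5*(45 + 5)*(-2)) + 121)**2 = ((-10 + 5*50 - 5*50*(-2)) + 121)**2 = ((-10 + 250 + 500) + 121)**2 = (740 + 121)**2 = 861**2 = 741321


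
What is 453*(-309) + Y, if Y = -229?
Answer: -140206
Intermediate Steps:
453*(-309) + Y = 453*(-309) - 229 = -139977 - 229 = -140206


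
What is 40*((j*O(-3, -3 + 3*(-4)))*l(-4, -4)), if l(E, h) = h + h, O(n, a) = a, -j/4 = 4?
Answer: -76800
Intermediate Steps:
j = -16 (j = -4*4 = -16)
l(E, h) = 2*h
40*((j*O(-3, -3 + 3*(-4)))*l(-4, -4)) = 40*((-16*(-3 + 3*(-4)))*(2*(-4))) = 40*(-16*(-3 - 12)*(-8)) = 40*(-16*(-15)*(-8)) = 40*(240*(-8)) = 40*(-1920) = -76800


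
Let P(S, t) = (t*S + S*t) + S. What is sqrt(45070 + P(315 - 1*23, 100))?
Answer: sqrt(103762) ≈ 322.12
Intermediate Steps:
P(S, t) = S + 2*S*t (P(S, t) = (S*t + S*t) + S = 2*S*t + S = S + 2*S*t)
sqrt(45070 + P(315 - 1*23, 100)) = sqrt(45070 + (315 - 1*23)*(1 + 2*100)) = sqrt(45070 + (315 - 23)*(1 + 200)) = sqrt(45070 + 292*201) = sqrt(45070 + 58692) = sqrt(103762)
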